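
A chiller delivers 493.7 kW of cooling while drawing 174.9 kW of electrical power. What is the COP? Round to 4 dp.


COP = 493.7 / 174.9 = 2.8228

2.8228


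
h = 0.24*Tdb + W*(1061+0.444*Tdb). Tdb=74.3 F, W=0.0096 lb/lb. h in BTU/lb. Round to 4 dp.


h = 0.24*74.3 + 0.0096*(1061+0.444*74.3) = 28.3343 BTU/lb

28.3343 BTU/lb


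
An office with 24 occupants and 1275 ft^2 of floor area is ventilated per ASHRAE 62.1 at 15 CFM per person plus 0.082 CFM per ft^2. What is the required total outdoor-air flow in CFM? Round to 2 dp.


Total = 24*15 + 1275*0.082 = 464.55 CFM

464.55 CFM


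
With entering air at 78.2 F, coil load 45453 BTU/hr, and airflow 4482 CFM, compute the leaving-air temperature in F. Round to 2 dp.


dT = 45453/(1.08*4482) = 9.3900
T_leave = 78.2 - 9.3900 = 68.81 F

68.81 F


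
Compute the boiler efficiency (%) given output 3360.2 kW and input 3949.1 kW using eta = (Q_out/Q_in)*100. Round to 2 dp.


eta = (3360.2/3949.1)*100 = 85.09 %

85.09 %


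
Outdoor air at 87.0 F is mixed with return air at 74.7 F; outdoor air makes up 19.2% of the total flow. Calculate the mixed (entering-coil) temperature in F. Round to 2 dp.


T_mix = 74.7 + (19.2/100)*(87.0-74.7) = 77.06 F

77.06 F


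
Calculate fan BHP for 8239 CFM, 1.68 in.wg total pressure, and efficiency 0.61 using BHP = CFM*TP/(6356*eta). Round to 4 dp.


BHP = 8239 * 1.68 / (6356 * 0.61) = 3.5700 hp

3.5700 hp


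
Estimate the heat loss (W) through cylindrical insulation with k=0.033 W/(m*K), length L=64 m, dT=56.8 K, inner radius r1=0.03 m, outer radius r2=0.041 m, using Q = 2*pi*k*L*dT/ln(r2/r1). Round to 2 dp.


Q = 2*pi*0.033*64*56.8/ln(0.041/0.03) = 2412.94 W

2412.94 W


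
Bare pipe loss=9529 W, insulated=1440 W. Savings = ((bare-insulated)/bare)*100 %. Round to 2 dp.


Savings = ((9529-1440)/9529)*100 = 84.89 %

84.89 %


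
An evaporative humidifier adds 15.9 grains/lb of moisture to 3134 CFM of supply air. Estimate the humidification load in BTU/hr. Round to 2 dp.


Q = 0.68 * 3134 * 15.9 = 33884.81 BTU/hr

33884.81 BTU/hr


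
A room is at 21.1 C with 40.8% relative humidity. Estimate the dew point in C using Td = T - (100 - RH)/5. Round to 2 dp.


Td = 21.1 - (100-40.8)/5 = 9.26 C

9.26 C


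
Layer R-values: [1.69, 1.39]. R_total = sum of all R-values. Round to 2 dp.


R_total = 1.69 + 1.39 = 3.08

3.08


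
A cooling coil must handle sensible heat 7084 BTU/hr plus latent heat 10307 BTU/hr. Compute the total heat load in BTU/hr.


Qt = 7084 + 10307 = 17391 BTU/hr

17391 BTU/hr


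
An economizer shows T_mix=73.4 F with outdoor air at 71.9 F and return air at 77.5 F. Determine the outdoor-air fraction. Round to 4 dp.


frac = (73.4 - 77.5) / (71.9 - 77.5) = 0.7321

0.7321


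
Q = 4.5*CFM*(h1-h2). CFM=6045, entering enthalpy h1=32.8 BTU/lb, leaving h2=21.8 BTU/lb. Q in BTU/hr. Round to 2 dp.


Q = 4.5 * 6045 * (32.8 - 21.8) = 299227.50 BTU/hr

299227.50 BTU/hr


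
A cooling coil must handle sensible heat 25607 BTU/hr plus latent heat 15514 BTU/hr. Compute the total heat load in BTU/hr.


Qt = 25607 + 15514 = 41121 BTU/hr

41121 BTU/hr


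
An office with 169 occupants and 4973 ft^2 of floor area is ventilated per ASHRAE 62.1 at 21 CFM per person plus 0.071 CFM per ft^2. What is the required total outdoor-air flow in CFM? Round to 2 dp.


Total = 169*21 + 4973*0.071 = 3902.08 CFM

3902.08 CFM


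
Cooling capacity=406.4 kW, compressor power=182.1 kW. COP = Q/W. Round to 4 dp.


COP = 406.4 / 182.1 = 2.2317

2.2317


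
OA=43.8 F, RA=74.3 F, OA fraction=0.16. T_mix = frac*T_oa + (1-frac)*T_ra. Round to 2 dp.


T_mix = 0.16*43.8 + 0.84*74.3 = 69.42 F

69.42 F


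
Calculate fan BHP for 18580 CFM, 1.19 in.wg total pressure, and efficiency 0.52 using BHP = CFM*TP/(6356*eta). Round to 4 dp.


BHP = 18580 * 1.19 / (6356 * 0.52) = 6.6897 hp

6.6897 hp


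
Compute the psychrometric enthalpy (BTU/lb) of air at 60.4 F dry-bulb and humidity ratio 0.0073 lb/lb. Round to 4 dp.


h = 0.24*60.4 + 0.0073*(1061+0.444*60.4) = 22.4371 BTU/lb

22.4371 BTU/lb


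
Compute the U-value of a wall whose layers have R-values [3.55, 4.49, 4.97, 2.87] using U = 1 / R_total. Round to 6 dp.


R_total = 3.55 + 4.49 + 4.97 + 2.87 = 15.88
U = 1/15.88 = 0.062972

0.062972


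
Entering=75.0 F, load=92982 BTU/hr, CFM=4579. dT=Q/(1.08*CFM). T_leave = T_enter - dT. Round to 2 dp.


dT = 92982/(1.08*4579) = 18.8020
T_leave = 75.0 - 18.8020 = 56.20 F

56.20 F


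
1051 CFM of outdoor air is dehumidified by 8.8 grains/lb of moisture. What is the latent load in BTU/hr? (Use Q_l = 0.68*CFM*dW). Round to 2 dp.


Q = 0.68 * 1051 * 8.8 = 6289.18 BTU/hr

6289.18 BTU/hr


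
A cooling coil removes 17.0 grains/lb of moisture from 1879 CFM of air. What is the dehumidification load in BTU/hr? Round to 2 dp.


Q = 0.68 * 1879 * 17.0 = 21721.24 BTU/hr

21721.24 BTU/hr


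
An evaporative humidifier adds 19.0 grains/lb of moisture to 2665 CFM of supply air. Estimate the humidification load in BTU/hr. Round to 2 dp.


Q = 0.68 * 2665 * 19.0 = 34431.80 BTU/hr

34431.80 BTU/hr


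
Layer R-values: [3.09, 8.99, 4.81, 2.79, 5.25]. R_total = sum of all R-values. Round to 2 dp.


R_total = 3.09 + 8.99 + 4.81 + 2.79 + 5.25 = 24.93

24.93


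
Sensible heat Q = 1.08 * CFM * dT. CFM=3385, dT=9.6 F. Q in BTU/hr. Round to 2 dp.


Q = 1.08 * 3385 * 9.6 = 35095.68 BTU/hr

35095.68 BTU/hr


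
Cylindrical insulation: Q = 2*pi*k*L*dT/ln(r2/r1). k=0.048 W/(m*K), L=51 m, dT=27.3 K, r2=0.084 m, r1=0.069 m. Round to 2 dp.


Q = 2*pi*0.048*51*27.3/ln(0.084/0.069) = 2134.65 W

2134.65 W


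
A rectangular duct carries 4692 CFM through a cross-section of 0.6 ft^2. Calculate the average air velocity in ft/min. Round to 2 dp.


V = 4692 / 0.6 = 7820.00 ft/min

7820.00 ft/min


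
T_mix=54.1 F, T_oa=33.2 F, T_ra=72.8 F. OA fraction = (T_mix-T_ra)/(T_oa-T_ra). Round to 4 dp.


frac = (54.1 - 72.8) / (33.2 - 72.8) = 0.4722

0.4722


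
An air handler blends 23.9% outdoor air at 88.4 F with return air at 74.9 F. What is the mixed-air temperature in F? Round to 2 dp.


T_mix = 74.9 + (23.9/100)*(88.4-74.9) = 78.13 F

78.13 F


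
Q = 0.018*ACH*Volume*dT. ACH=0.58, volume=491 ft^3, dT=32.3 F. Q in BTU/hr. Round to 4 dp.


Q = 0.018 * 0.58 * 491 * 32.3 = 165.5711 BTU/hr

165.5711 BTU/hr


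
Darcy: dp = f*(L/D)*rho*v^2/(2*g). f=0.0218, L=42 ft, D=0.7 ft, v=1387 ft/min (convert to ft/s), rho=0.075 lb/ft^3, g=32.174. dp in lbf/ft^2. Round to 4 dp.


v_fps = 1387/60 = 23.1167 ft/s
dp = 0.0218*(42/0.7)*0.075*23.1167^2/(2*32.174) = 0.8147 lbf/ft^2

0.8147 lbf/ft^2


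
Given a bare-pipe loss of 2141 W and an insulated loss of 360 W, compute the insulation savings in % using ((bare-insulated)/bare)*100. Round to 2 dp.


Savings = ((2141-360)/2141)*100 = 83.19 %

83.19 %


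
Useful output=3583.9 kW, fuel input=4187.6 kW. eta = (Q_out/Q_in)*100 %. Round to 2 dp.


eta = (3583.9/4187.6)*100 = 85.58 %

85.58 %


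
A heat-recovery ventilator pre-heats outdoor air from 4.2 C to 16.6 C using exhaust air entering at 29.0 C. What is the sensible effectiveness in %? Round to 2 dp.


eff = (16.6-4.2)/(29.0-4.2)*100 = 50.00 %

50.00 %


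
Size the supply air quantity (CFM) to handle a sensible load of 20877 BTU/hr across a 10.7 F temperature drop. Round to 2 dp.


CFM = 20877 / (1.08 * 10.7) = 1806.59

1806.59 CFM


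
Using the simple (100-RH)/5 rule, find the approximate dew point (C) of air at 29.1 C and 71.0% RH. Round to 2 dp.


Td = 29.1 - (100-71.0)/5 = 23.30 C

23.30 C


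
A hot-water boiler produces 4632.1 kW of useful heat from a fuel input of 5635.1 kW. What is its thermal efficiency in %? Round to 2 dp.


eta = (4632.1/5635.1)*100 = 82.20 %

82.20 %


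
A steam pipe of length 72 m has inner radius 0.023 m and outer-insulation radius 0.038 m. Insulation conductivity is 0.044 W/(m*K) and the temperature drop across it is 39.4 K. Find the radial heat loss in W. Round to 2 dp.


Q = 2*pi*0.044*72*39.4/ln(0.038/0.023) = 1561.99 W

1561.99 W


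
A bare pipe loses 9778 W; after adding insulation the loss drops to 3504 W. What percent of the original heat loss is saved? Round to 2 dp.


Savings = ((9778-3504)/9778)*100 = 64.16 %

64.16 %


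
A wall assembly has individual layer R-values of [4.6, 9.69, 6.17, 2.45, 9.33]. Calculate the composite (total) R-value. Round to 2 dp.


R_total = 4.6 + 9.69 + 6.17 + 2.45 + 9.33 = 32.24

32.24


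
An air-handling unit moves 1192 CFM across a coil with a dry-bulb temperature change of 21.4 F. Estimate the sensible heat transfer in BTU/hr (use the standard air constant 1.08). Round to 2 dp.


Q = 1.08 * 1192 * 21.4 = 27549.50 BTU/hr

27549.50 BTU/hr


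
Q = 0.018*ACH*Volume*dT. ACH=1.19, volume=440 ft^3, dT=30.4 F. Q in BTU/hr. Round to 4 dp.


Q = 0.018 * 1.19 * 440 * 30.4 = 286.5139 BTU/hr

286.5139 BTU/hr


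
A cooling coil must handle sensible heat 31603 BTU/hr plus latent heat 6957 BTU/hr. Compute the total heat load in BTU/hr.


Qt = 31603 + 6957 = 38560 BTU/hr

38560 BTU/hr


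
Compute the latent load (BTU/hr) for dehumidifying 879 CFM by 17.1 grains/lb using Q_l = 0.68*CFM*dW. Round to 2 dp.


Q = 0.68 * 879 * 17.1 = 10221.01 BTU/hr

10221.01 BTU/hr


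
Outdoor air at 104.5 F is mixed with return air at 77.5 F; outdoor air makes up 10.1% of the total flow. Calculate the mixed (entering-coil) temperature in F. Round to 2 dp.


T_mix = 77.5 + (10.1/100)*(104.5-77.5) = 80.23 F

80.23 F


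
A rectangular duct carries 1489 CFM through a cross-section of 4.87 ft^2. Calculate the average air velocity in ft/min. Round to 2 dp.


V = 1489 / 4.87 = 305.75 ft/min

305.75 ft/min


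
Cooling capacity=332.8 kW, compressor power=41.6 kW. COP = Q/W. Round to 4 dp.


COP = 332.8 / 41.6 = 8.0000

8.0000


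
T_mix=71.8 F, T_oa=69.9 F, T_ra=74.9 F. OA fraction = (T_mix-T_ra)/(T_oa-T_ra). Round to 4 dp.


frac = (71.8 - 74.9) / (69.9 - 74.9) = 0.6200

0.6200


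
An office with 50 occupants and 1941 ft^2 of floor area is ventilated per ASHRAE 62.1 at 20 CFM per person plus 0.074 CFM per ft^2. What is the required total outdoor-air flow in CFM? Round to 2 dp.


Total = 50*20 + 1941*0.074 = 1143.63 CFM

1143.63 CFM


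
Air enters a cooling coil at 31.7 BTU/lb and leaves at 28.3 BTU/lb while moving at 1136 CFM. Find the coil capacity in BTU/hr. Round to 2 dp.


Q = 4.5 * 1136 * (31.7 - 28.3) = 17380.80 BTU/hr

17380.80 BTU/hr


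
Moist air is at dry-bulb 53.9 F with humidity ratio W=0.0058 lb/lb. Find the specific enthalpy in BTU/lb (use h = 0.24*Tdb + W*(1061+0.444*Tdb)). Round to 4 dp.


h = 0.24*53.9 + 0.0058*(1061+0.444*53.9) = 19.2286 BTU/lb

19.2286 BTU/lb


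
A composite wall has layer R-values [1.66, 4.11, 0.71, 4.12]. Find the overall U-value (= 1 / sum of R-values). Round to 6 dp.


R_total = 1.66 + 4.11 + 0.71 + 4.12 = 10.60
U = 1/10.60 = 0.094340

0.094340


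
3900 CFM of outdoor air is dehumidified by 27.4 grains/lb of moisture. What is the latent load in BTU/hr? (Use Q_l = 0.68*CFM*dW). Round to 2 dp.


Q = 0.68 * 3900 * 27.4 = 72664.80 BTU/hr

72664.80 BTU/hr


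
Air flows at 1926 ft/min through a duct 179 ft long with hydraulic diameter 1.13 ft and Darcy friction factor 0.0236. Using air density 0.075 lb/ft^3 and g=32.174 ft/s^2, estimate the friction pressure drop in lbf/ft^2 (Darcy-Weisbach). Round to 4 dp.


v_fps = 1926/60 = 32.1 ft/s
dp = 0.0236*(179/1.13)*0.075*32.1^2/(2*32.174) = 4.4898 lbf/ft^2

4.4898 lbf/ft^2


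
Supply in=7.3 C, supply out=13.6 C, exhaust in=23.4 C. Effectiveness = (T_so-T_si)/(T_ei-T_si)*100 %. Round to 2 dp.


eff = (13.6-7.3)/(23.4-7.3)*100 = 39.13 %

39.13 %


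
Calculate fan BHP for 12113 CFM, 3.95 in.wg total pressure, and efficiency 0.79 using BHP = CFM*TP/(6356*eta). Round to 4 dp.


BHP = 12113 * 3.95 / (6356 * 0.79) = 9.5288 hp

9.5288 hp


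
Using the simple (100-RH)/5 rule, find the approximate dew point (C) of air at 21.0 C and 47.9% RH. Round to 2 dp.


Td = 21.0 - (100-47.9)/5 = 10.58 C

10.58 C


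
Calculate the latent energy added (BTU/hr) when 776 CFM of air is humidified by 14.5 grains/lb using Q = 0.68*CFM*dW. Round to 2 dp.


Q = 0.68 * 776 * 14.5 = 7651.36 BTU/hr

7651.36 BTU/hr


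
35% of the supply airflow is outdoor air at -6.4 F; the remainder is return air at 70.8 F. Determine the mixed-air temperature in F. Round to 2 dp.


T_mix = 0.35*(-6.4) + 0.65*70.8 = 43.78 F

43.78 F


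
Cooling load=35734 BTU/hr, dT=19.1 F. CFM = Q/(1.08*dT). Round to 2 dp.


CFM = 35734 / (1.08 * 19.1) = 1732.31

1732.31 CFM


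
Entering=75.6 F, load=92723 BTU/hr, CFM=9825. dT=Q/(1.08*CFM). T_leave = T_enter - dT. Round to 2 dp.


dT = 92723/(1.08*9825) = 8.7384
T_leave = 75.6 - 8.7384 = 66.86 F

66.86 F


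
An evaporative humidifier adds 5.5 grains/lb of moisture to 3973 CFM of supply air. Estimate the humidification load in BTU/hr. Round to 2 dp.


Q = 0.68 * 3973 * 5.5 = 14859.02 BTU/hr

14859.02 BTU/hr


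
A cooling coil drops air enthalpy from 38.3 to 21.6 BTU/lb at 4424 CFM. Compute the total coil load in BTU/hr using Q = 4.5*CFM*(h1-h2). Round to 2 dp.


Q = 4.5 * 4424 * (38.3 - 21.6) = 332463.60 BTU/hr

332463.60 BTU/hr


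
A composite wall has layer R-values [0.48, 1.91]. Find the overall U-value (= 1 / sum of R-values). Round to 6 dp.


R_total = 0.48 + 1.91 = 2.39
U = 1/2.39 = 0.418410

0.418410


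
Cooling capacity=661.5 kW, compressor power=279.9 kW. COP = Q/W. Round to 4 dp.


COP = 661.5 / 279.9 = 2.3633

2.3633


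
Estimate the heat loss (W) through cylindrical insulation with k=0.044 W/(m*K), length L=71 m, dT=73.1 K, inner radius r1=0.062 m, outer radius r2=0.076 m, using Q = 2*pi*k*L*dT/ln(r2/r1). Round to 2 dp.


Q = 2*pi*0.044*71*73.1/ln(0.076/0.062) = 7047.46 W

7047.46 W


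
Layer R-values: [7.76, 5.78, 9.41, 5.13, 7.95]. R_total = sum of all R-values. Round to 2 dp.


R_total = 7.76 + 5.78 + 9.41 + 5.13 + 7.95 = 36.03

36.03


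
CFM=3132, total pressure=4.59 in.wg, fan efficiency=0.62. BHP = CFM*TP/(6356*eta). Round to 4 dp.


BHP = 3132 * 4.59 / (6356 * 0.62) = 3.6480 hp

3.6480 hp


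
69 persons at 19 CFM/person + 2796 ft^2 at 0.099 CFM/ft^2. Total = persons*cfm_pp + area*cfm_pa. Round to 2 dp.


Total = 69*19 + 2796*0.099 = 1587.80 CFM

1587.80 CFM


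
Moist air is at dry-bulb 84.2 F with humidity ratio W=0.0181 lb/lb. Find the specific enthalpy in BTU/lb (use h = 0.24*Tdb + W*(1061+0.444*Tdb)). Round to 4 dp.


h = 0.24*84.2 + 0.0181*(1061+0.444*84.2) = 40.0888 BTU/lb

40.0888 BTU/lb


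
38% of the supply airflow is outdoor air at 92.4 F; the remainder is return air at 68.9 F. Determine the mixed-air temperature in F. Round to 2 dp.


T_mix = 0.38*92.4 + 0.62*68.9 = 77.83 F

77.83 F


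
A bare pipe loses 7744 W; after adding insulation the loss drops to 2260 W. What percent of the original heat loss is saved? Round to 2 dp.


Savings = ((7744-2260)/7744)*100 = 70.82 %

70.82 %


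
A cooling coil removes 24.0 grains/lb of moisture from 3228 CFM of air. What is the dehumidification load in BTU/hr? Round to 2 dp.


Q = 0.68 * 3228 * 24.0 = 52680.96 BTU/hr

52680.96 BTU/hr


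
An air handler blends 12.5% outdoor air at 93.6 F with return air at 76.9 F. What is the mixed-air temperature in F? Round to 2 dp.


T_mix = 76.9 + (12.5/100)*(93.6-76.9) = 78.99 F

78.99 F


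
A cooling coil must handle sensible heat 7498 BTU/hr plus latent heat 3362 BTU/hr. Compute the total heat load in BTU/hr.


Qt = 7498 + 3362 = 10860 BTU/hr

10860 BTU/hr


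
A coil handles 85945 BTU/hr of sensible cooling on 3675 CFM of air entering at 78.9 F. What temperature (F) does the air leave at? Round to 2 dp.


dT = 85945/(1.08*3675) = 21.6541
T_leave = 78.9 - 21.6541 = 57.25 F

57.25 F


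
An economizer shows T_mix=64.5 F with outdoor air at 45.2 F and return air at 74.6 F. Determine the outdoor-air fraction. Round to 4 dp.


frac = (64.5 - 74.6) / (45.2 - 74.6) = 0.3435

0.3435


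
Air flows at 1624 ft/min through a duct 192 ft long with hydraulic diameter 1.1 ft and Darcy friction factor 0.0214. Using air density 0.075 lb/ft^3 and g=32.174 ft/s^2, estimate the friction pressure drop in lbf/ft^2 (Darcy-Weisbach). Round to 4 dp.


v_fps = 1624/60 = 27.0667 ft/s
dp = 0.0214*(192/1.1)*0.075*27.0667^2/(2*32.174) = 3.1895 lbf/ft^2

3.1895 lbf/ft^2


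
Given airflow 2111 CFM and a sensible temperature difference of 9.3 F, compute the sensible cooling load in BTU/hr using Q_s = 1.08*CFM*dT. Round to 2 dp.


Q = 1.08 * 2111 * 9.3 = 21202.88 BTU/hr

21202.88 BTU/hr


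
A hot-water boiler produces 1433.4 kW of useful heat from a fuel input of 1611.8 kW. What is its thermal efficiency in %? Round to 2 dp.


eta = (1433.4/1611.8)*100 = 88.93 %

88.93 %


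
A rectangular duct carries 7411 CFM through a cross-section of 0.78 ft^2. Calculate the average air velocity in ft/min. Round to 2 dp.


V = 7411 / 0.78 = 9501.28 ft/min

9501.28 ft/min


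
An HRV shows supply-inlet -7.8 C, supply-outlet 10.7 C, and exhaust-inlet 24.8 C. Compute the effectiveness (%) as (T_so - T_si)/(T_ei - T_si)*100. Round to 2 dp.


eff = (10.7-(-7.8))/(24.8-(-7.8))*100 = 56.75 %

56.75 %


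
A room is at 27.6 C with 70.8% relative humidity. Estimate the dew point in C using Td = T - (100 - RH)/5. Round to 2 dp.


Td = 27.6 - (100-70.8)/5 = 21.76 C

21.76 C


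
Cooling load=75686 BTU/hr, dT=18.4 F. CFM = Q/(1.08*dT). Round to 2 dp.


CFM = 75686 / (1.08 * 18.4) = 3808.68

3808.68 CFM


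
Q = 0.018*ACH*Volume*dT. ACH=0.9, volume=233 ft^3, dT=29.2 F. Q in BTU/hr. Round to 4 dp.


Q = 0.018 * 0.9 * 233 * 29.2 = 110.2183 BTU/hr

110.2183 BTU/hr


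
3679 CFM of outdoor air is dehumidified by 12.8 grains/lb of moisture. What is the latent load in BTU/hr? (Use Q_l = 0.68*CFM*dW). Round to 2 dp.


Q = 0.68 * 3679 * 12.8 = 32022.02 BTU/hr

32022.02 BTU/hr


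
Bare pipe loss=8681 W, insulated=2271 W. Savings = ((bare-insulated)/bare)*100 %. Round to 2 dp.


Savings = ((8681-2271)/8681)*100 = 73.84 %

73.84 %


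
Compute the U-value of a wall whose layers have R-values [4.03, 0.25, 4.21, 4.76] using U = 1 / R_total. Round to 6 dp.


R_total = 4.03 + 0.25 + 4.21 + 4.76 = 13.25
U = 1/13.25 = 0.075472

0.075472


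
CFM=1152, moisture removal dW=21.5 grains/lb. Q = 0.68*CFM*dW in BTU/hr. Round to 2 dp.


Q = 0.68 * 1152 * 21.5 = 16842.24 BTU/hr

16842.24 BTU/hr


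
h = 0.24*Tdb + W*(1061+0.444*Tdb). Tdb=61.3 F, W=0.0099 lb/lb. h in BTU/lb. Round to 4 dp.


h = 0.24*61.3 + 0.0099*(1061+0.444*61.3) = 25.4854 BTU/lb

25.4854 BTU/lb


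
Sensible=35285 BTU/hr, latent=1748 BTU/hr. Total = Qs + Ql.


Qt = 35285 + 1748 = 37033 BTU/hr

37033 BTU/hr


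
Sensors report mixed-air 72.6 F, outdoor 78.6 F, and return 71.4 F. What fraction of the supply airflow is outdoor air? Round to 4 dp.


frac = (72.6 - 71.4) / (78.6 - 71.4) = 0.1667

0.1667


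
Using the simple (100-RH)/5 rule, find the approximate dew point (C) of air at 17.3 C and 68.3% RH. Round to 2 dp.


Td = 17.3 - (100-68.3)/5 = 10.96 C

10.96 C


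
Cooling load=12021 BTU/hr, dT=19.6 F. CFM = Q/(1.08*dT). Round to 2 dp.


CFM = 12021 / (1.08 * 19.6) = 567.89

567.89 CFM


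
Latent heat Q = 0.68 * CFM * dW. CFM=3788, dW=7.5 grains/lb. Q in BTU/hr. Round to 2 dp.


Q = 0.68 * 3788 * 7.5 = 19318.80 BTU/hr

19318.80 BTU/hr


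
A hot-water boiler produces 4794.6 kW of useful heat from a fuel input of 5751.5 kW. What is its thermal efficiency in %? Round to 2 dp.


eta = (4794.6/5751.5)*100 = 83.36 %

83.36 %


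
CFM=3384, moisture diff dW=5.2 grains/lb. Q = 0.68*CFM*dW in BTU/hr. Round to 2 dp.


Q = 0.68 * 3384 * 5.2 = 11965.82 BTU/hr

11965.82 BTU/hr


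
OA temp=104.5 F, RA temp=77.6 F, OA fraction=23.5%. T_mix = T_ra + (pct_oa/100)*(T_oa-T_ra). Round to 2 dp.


T_mix = 77.6 + (23.5/100)*(104.5-77.6) = 83.92 F

83.92 F


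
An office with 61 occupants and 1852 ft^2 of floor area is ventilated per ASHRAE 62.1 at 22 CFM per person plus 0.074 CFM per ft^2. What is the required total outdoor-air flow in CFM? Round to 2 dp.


Total = 61*22 + 1852*0.074 = 1479.05 CFM

1479.05 CFM


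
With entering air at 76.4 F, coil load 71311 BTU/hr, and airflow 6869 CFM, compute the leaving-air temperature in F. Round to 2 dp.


dT = 71311/(1.08*6869) = 9.6126
T_leave = 76.4 - 9.6126 = 66.79 F

66.79 F


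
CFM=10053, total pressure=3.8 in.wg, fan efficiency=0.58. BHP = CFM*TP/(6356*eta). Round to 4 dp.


BHP = 10053 * 3.8 / (6356 * 0.58) = 10.3626 hp

10.3626 hp


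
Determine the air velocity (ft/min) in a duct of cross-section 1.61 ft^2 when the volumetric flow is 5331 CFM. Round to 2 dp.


V = 5331 / 1.61 = 3311.18 ft/min

3311.18 ft/min


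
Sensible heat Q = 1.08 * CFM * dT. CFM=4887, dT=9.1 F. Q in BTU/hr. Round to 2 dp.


Q = 1.08 * 4887 * 9.1 = 48029.44 BTU/hr

48029.44 BTU/hr


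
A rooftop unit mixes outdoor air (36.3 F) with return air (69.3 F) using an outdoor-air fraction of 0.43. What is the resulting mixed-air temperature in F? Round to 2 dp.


T_mix = 0.43*36.3 + 0.57*69.3 = 55.11 F

55.11 F


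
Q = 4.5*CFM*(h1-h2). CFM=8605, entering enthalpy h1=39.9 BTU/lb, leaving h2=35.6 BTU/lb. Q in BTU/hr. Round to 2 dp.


Q = 4.5 * 8605 * (39.9 - 35.6) = 166506.75 BTU/hr

166506.75 BTU/hr


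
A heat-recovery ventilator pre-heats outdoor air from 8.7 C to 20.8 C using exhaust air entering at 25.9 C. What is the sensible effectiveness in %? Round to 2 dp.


eff = (20.8-8.7)/(25.9-8.7)*100 = 70.35 %

70.35 %


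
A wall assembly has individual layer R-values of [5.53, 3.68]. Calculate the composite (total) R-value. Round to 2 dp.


R_total = 5.53 + 3.68 = 9.21

9.21


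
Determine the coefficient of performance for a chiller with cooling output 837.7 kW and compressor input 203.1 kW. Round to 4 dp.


COP = 837.7 / 203.1 = 4.1246

4.1246


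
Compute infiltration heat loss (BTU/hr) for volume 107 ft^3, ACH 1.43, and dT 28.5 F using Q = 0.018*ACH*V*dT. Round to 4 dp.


Q = 0.018 * 1.43 * 107 * 28.5 = 78.4941 BTU/hr

78.4941 BTU/hr


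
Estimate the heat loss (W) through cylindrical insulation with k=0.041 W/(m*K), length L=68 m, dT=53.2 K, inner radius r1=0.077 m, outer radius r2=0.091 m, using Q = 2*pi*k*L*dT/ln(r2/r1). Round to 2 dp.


Q = 2*pi*0.041*68*53.2/ln(0.091/0.077) = 5578.63 W

5578.63 W


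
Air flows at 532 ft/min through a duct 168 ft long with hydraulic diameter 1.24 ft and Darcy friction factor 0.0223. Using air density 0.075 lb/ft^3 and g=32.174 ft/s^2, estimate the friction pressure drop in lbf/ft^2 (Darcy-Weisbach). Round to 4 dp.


v_fps = 532/60 = 8.8667 ft/s
dp = 0.0223*(168/1.24)*0.075*8.8667^2/(2*32.174) = 0.2768 lbf/ft^2

0.2768 lbf/ft^2


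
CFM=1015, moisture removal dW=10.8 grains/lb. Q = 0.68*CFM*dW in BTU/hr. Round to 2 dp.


Q = 0.68 * 1015 * 10.8 = 7454.16 BTU/hr

7454.16 BTU/hr


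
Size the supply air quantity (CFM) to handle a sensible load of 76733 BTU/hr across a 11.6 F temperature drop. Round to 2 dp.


CFM = 76733 / (1.08 * 11.6) = 6124.92

6124.92 CFM


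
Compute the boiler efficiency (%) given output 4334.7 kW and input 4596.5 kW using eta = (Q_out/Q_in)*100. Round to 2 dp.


eta = (4334.7/4596.5)*100 = 94.30 %

94.30 %


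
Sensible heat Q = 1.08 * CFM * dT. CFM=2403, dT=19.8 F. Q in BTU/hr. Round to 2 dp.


Q = 1.08 * 2403 * 19.8 = 51385.75 BTU/hr

51385.75 BTU/hr


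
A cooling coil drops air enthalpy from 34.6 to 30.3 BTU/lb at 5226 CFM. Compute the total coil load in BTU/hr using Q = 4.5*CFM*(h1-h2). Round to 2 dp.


Q = 4.5 * 5226 * (34.6 - 30.3) = 101123.10 BTU/hr

101123.10 BTU/hr


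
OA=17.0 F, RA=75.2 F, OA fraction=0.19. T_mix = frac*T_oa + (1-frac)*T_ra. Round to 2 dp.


T_mix = 0.19*17.0 + 0.81*75.2 = 64.14 F

64.14 F


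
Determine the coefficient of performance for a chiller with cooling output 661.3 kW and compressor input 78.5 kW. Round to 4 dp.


COP = 661.3 / 78.5 = 8.4242

8.4242


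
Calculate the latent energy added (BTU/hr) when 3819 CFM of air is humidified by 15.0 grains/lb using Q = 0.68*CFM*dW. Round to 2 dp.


Q = 0.68 * 3819 * 15.0 = 38953.80 BTU/hr

38953.80 BTU/hr


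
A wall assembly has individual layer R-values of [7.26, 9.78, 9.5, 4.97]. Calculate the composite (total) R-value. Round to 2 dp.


R_total = 7.26 + 9.78 + 9.5 + 4.97 = 31.51

31.51


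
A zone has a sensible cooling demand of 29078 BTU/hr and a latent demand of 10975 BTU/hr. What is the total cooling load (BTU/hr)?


Qt = 29078 + 10975 = 40053 BTU/hr

40053 BTU/hr


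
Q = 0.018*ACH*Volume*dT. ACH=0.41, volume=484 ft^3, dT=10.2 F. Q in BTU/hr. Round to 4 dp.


Q = 0.018 * 0.41 * 484 * 10.2 = 36.4336 BTU/hr

36.4336 BTU/hr


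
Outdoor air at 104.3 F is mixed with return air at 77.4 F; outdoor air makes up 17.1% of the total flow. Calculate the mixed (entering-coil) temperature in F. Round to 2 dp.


T_mix = 77.4 + (17.1/100)*(104.3-77.4) = 82.00 F

82.00 F


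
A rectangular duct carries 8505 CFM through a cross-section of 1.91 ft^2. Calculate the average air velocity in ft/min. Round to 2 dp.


V = 8505 / 1.91 = 4452.88 ft/min

4452.88 ft/min


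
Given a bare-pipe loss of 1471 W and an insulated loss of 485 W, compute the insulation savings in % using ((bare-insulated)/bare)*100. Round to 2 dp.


Savings = ((1471-485)/1471)*100 = 67.03 %

67.03 %


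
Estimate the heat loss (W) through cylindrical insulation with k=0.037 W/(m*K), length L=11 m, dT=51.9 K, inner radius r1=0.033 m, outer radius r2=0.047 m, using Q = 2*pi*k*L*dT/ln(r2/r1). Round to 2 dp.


Q = 2*pi*0.037*11*51.9/ln(0.047/0.033) = 375.30 W

375.30 W


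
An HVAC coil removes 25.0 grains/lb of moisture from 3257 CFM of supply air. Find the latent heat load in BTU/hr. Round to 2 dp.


Q = 0.68 * 3257 * 25.0 = 55369.00 BTU/hr

55369.00 BTU/hr


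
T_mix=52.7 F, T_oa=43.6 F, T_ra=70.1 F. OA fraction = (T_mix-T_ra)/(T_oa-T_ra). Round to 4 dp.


frac = (52.7 - 70.1) / (43.6 - 70.1) = 0.6566

0.6566


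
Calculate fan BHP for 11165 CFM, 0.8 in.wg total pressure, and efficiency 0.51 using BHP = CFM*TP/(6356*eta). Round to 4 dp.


BHP = 11165 * 0.8 / (6356 * 0.51) = 2.7555 hp

2.7555 hp


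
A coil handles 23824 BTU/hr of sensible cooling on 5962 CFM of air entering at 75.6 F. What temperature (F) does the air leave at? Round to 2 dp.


dT = 23824/(1.08*5962) = 3.7000
T_leave = 75.6 - 3.7000 = 71.90 F

71.90 F


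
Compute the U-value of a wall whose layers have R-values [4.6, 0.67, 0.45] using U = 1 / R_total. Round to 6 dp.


R_total = 4.6 + 0.67 + 0.45 = 5.72
U = 1/5.72 = 0.174825

0.174825


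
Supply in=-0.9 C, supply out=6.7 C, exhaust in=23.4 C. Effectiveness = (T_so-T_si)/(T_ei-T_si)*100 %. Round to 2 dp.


eff = (6.7-(-0.9))/(23.4-(-0.9))*100 = 31.28 %

31.28 %


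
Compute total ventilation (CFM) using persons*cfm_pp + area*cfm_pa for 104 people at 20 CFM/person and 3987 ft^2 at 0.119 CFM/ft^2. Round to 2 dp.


Total = 104*20 + 3987*0.119 = 2554.45 CFM

2554.45 CFM


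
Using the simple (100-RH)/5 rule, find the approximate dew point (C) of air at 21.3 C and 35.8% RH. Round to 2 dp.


Td = 21.3 - (100-35.8)/5 = 8.46 C

8.46 C


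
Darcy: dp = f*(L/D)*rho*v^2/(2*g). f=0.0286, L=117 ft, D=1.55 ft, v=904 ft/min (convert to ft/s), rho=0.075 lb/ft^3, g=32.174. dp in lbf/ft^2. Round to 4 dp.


v_fps = 904/60 = 15.0667 ft/s
dp = 0.0286*(117/1.55)*0.075*15.0667^2/(2*32.174) = 0.5712 lbf/ft^2

0.5712 lbf/ft^2


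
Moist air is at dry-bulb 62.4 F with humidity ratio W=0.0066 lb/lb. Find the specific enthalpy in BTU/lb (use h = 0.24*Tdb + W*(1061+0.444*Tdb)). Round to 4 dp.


h = 0.24*62.4 + 0.0066*(1061+0.444*62.4) = 22.1615 BTU/lb

22.1615 BTU/lb


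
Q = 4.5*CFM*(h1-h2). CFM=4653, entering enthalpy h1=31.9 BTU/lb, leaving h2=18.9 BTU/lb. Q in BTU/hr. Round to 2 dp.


Q = 4.5 * 4653 * (31.9 - 18.9) = 272200.50 BTU/hr

272200.50 BTU/hr


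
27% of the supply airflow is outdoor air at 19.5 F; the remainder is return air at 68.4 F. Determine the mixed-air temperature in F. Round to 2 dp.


T_mix = 0.27*19.5 + 0.73*68.4 = 55.20 F

55.20 F


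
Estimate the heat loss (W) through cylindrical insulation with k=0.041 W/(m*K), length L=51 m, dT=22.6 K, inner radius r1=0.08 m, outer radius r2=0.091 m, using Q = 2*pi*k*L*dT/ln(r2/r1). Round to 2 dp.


Q = 2*pi*0.041*51*22.6/ln(0.091/0.08) = 2304.71 W

2304.71 W


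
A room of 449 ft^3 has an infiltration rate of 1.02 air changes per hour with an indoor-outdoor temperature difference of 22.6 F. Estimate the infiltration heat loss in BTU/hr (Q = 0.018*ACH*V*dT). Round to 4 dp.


Q = 0.018 * 1.02 * 449 * 22.6 = 186.3063 BTU/hr

186.3063 BTU/hr


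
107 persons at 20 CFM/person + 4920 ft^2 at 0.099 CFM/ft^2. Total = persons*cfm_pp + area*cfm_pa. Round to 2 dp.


Total = 107*20 + 4920*0.099 = 2627.08 CFM

2627.08 CFM


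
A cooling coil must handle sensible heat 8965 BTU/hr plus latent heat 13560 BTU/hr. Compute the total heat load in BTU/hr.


Qt = 8965 + 13560 = 22525 BTU/hr

22525 BTU/hr


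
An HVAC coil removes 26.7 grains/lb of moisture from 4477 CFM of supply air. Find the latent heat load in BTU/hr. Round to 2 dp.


Q = 0.68 * 4477 * 26.7 = 81284.41 BTU/hr

81284.41 BTU/hr


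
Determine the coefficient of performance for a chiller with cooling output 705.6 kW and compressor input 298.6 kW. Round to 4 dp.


COP = 705.6 / 298.6 = 2.3630

2.3630


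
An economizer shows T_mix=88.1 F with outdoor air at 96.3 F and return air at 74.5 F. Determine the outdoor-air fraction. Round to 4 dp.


frac = (88.1 - 74.5) / (96.3 - 74.5) = 0.6239

0.6239


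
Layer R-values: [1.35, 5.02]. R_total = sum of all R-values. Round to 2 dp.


R_total = 1.35 + 5.02 = 6.37

6.37


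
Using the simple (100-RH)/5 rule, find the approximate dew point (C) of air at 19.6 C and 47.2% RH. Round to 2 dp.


Td = 19.6 - (100-47.2)/5 = 9.04 C

9.04 C


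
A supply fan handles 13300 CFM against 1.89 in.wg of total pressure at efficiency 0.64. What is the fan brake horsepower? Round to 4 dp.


BHP = 13300 * 1.89 / (6356 * 0.64) = 6.1794 hp

6.1794 hp


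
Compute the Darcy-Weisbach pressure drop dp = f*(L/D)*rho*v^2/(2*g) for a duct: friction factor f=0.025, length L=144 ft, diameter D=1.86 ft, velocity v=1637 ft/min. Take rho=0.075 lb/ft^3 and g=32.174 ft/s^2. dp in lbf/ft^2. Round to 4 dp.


v_fps = 1637/60 = 27.2833 ft/s
dp = 0.025*(144/1.86)*0.075*27.2833^2/(2*32.174) = 1.6792 lbf/ft^2

1.6792 lbf/ft^2


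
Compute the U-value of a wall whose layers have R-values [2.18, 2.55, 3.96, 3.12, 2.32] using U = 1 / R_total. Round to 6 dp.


R_total = 2.18 + 2.55 + 3.96 + 3.12 + 2.32 = 14.13
U = 1/14.13 = 0.070771

0.070771


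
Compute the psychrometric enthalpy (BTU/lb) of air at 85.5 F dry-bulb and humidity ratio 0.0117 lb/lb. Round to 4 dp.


h = 0.24*85.5 + 0.0117*(1061+0.444*85.5) = 33.3779 BTU/lb

33.3779 BTU/lb


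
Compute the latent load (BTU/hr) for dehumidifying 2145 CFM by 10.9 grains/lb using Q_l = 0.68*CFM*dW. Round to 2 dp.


Q = 0.68 * 2145 * 10.9 = 15898.74 BTU/hr

15898.74 BTU/hr


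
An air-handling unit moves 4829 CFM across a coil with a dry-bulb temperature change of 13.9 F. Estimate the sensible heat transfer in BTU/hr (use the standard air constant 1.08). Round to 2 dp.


Q = 1.08 * 4829 * 13.9 = 72492.95 BTU/hr

72492.95 BTU/hr


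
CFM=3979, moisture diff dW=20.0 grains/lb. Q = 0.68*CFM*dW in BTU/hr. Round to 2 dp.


Q = 0.68 * 3979 * 20.0 = 54114.40 BTU/hr

54114.40 BTU/hr


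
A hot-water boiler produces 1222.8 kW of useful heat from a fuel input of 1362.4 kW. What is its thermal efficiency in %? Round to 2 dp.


eta = (1222.8/1362.4)*100 = 89.75 %

89.75 %


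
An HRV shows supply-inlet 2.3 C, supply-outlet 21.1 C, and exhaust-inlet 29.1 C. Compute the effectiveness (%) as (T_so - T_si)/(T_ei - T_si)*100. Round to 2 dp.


eff = (21.1-2.3)/(29.1-2.3)*100 = 70.15 %

70.15 %


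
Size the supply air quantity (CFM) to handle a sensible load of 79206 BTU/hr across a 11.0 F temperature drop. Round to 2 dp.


CFM = 79206 / (1.08 * 11.0) = 6667.17

6667.17 CFM


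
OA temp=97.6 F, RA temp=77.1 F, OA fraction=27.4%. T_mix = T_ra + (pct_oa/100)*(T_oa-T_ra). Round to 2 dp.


T_mix = 77.1 + (27.4/100)*(97.6-77.1) = 82.72 F

82.72 F


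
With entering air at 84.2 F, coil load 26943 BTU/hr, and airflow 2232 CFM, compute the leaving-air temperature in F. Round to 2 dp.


dT = 26943/(1.08*2232) = 11.1771
T_leave = 84.2 - 11.1771 = 73.02 F

73.02 F


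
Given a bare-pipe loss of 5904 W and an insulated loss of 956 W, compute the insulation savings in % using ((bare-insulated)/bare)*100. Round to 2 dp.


Savings = ((5904-956)/5904)*100 = 83.81 %

83.81 %


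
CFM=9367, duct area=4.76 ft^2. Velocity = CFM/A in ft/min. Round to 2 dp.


V = 9367 / 4.76 = 1967.86 ft/min

1967.86 ft/min


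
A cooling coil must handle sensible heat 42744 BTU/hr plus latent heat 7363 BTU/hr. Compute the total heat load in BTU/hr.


Qt = 42744 + 7363 = 50107 BTU/hr

50107 BTU/hr


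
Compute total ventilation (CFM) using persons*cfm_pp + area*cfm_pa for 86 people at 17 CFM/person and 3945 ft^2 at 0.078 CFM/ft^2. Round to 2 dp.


Total = 86*17 + 3945*0.078 = 1769.71 CFM

1769.71 CFM


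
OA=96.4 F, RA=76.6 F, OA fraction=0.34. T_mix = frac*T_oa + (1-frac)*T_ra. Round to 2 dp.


T_mix = 0.34*96.4 + 0.66*76.6 = 83.33 F

83.33 F


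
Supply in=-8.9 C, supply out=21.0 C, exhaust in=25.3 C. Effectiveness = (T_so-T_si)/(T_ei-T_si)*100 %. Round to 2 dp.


eff = (21.0-(-8.9))/(25.3-(-8.9))*100 = 87.43 %

87.43 %


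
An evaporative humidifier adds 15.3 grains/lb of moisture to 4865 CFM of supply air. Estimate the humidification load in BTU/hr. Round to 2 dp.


Q = 0.68 * 4865 * 15.3 = 50615.46 BTU/hr

50615.46 BTU/hr


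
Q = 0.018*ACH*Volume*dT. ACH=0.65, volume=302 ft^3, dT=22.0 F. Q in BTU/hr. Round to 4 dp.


Q = 0.018 * 0.65 * 302 * 22.0 = 77.7348 BTU/hr

77.7348 BTU/hr


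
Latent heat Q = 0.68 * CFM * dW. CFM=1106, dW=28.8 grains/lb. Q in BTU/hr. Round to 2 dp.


Q = 0.68 * 1106 * 28.8 = 21659.90 BTU/hr

21659.90 BTU/hr


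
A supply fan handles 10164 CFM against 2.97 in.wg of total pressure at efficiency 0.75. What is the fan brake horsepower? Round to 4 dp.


BHP = 10164 * 2.97 / (6356 * 0.75) = 6.3325 hp

6.3325 hp


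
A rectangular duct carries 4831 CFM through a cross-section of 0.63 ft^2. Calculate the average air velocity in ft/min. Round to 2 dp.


V = 4831 / 0.63 = 7668.25 ft/min

7668.25 ft/min


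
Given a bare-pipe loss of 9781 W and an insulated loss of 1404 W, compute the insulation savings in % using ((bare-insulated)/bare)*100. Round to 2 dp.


Savings = ((9781-1404)/9781)*100 = 85.65 %

85.65 %


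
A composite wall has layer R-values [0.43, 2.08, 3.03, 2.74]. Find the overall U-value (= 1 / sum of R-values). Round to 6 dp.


R_total = 0.43 + 2.08 + 3.03 + 2.74 = 8.28
U = 1/8.28 = 0.120773

0.120773


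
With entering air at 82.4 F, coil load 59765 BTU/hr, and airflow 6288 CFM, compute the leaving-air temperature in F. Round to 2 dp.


dT = 59765/(1.08*6288) = 8.8006
T_leave = 82.4 - 8.8006 = 73.60 F

73.60 F


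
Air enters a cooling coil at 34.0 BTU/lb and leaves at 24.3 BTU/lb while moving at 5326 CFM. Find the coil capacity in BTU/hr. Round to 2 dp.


Q = 4.5 * 5326 * (34.0 - 24.3) = 232479.90 BTU/hr

232479.90 BTU/hr


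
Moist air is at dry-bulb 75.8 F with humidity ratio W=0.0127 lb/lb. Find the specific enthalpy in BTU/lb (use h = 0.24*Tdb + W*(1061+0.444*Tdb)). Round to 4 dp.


h = 0.24*75.8 + 0.0127*(1061+0.444*75.8) = 32.0941 BTU/lb

32.0941 BTU/lb


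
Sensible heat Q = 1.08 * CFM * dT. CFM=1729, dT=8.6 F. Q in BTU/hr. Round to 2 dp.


Q = 1.08 * 1729 * 8.6 = 16058.95 BTU/hr

16058.95 BTU/hr


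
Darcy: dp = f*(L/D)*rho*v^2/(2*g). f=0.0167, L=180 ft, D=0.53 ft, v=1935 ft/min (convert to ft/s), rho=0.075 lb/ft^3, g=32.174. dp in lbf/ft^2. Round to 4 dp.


v_fps = 1935/60 = 32.25 ft/s
dp = 0.0167*(180/0.53)*0.075*32.25^2/(2*32.174) = 6.8754 lbf/ft^2

6.8754 lbf/ft^2


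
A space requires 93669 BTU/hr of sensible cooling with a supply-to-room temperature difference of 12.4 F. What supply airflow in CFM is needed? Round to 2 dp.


CFM = 93669 / (1.08 * 12.4) = 6994.40

6994.40 CFM


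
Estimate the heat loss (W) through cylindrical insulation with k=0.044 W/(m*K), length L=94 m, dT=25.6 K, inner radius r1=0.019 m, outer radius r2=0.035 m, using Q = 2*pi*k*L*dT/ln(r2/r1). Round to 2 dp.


Q = 2*pi*0.044*94*25.6/ln(0.035/0.019) = 1088.99 W

1088.99 W


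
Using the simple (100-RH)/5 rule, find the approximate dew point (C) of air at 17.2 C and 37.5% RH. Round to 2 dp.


Td = 17.2 - (100-37.5)/5 = 4.70 C

4.70 C


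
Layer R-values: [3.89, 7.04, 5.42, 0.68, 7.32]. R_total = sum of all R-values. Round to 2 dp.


R_total = 3.89 + 7.04 + 5.42 + 0.68 + 7.32 = 24.35

24.35


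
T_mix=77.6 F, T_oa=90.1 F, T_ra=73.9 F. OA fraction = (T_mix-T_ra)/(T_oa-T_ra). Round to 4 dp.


frac = (77.6 - 73.9) / (90.1 - 73.9) = 0.2284

0.2284


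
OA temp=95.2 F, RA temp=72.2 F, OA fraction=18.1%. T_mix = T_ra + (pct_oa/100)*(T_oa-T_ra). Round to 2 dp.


T_mix = 72.2 + (18.1/100)*(95.2-72.2) = 76.36 F

76.36 F


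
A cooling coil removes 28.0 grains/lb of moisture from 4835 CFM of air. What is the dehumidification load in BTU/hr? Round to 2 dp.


Q = 0.68 * 4835 * 28.0 = 92058.40 BTU/hr

92058.40 BTU/hr


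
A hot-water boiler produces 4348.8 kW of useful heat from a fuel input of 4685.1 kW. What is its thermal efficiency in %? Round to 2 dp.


eta = (4348.8/4685.1)*100 = 92.82 %

92.82 %


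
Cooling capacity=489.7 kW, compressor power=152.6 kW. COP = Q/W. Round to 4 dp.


COP = 489.7 / 152.6 = 3.2090

3.2090


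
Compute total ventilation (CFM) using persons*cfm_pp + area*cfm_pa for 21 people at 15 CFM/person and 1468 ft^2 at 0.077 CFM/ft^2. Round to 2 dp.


Total = 21*15 + 1468*0.077 = 428.04 CFM

428.04 CFM


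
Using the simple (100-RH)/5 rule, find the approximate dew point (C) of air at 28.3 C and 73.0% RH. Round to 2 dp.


Td = 28.3 - (100-73.0)/5 = 22.90 C

22.90 C


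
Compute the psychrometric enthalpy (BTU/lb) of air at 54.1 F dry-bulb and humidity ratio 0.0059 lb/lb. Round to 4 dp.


h = 0.24*54.1 + 0.0059*(1061+0.444*54.1) = 19.3856 BTU/lb

19.3856 BTU/lb


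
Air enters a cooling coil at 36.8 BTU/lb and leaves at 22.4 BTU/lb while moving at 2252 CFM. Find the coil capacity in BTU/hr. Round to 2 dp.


Q = 4.5 * 2252 * (36.8 - 22.4) = 145929.60 BTU/hr

145929.60 BTU/hr


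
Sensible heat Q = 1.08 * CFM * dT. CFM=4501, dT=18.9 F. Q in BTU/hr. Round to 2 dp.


Q = 1.08 * 4501 * 18.9 = 91874.41 BTU/hr

91874.41 BTU/hr


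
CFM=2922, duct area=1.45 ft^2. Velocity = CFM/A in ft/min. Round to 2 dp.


V = 2922 / 1.45 = 2015.17 ft/min

2015.17 ft/min


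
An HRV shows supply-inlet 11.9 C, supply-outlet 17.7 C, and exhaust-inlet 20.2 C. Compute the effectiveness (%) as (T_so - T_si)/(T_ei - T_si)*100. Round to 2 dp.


eff = (17.7-11.9)/(20.2-11.9)*100 = 69.88 %

69.88 %


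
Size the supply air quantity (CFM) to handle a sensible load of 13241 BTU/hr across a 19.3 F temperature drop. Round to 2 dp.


CFM = 13241 / (1.08 * 19.3) = 635.24

635.24 CFM
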